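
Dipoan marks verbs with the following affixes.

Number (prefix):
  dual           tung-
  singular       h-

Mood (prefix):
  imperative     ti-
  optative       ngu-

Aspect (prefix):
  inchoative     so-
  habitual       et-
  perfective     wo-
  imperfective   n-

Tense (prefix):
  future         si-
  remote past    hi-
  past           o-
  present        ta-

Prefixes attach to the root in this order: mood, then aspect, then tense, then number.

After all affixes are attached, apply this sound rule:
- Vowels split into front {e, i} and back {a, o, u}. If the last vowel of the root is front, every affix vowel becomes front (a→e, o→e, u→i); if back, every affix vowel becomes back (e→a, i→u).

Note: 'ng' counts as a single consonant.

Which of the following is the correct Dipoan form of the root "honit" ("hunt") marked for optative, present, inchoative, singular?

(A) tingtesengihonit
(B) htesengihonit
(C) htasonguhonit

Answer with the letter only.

B

Attach mood optative ngu- → nguhonit.
Attach aspect inchoative so- → songuhonit.
Attach tense present ta- → tasonguhonit.
Attach number singular h- → htasonguhonit.
Apply vowel harmony: htasonguhonit → htesengihonit.
So the correct form is htesengihonit, option (B).
(C) htasonguhonit is wrong: it fails to apply the sound rule(s).
(A) tingtesengihonit is wrong: it uses dual instead of singular for number.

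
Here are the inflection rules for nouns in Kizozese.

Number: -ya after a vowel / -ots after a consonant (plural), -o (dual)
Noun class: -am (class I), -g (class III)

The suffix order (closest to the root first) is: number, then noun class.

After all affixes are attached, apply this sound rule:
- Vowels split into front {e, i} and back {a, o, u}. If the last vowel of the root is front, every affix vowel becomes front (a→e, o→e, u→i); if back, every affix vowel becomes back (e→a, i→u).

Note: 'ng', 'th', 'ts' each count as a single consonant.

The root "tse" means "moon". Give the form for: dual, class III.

tseeg

Attach number dual -o → tseo.
Attach noun class class III -g → tseog.
Apply vowel harmony: tseog → tseeg.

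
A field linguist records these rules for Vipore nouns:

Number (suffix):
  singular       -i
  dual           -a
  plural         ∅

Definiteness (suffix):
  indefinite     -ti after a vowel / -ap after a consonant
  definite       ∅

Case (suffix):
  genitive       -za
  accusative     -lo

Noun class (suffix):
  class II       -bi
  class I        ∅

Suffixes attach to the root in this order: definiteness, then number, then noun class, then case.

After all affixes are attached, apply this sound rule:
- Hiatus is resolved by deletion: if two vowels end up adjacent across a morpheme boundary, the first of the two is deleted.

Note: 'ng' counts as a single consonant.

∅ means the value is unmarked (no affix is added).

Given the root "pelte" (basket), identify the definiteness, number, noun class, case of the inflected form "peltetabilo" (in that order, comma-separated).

Segment: pelte-ti-a-bi-lo.
definiteness: -ti/ap → indefinite.
number: -a → dual.
noun class: -bi → class II.
case: -lo → accusative.

indefinite, dual, class II, accusative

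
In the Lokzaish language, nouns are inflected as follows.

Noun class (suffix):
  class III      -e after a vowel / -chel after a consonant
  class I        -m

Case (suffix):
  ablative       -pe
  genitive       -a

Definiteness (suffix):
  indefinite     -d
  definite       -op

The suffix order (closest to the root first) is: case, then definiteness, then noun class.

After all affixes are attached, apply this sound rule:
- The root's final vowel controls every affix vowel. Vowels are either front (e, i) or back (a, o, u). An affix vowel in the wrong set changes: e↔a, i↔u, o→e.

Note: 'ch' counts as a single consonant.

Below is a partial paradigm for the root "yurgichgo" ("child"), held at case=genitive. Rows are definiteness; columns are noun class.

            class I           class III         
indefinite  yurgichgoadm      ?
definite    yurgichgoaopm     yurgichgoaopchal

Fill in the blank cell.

yurgichgoadchal

Attach case genitive -a → yurgichgoa.
Attach definiteness indefinite -d → yurgichgoad.
Attach noun class class III -chel (after consonant 'd') → yurgichgoadchel.
Apply vowel harmony: yurgichgoadchel → yurgichgoadchal.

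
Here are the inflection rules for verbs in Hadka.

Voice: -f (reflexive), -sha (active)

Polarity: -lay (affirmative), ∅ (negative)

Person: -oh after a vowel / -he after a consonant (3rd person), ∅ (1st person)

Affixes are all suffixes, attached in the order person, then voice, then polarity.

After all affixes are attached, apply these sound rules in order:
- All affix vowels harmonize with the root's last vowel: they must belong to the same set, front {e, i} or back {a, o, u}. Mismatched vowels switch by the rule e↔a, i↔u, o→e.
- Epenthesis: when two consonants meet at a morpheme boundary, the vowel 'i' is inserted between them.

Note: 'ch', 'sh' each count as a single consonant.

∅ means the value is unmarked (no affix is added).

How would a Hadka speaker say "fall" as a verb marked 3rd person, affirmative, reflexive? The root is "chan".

Attach person 3rd person -he (after consonant 'n') → chanhe.
Attach voice reflexive -f → chanhef.
Attach polarity affirmative -lay → chanheflay.
Apply vowel harmony: chanheflay → chanhaflay.
Apply epenthesis: chanhaflay → chanihafilay.

chanihafilay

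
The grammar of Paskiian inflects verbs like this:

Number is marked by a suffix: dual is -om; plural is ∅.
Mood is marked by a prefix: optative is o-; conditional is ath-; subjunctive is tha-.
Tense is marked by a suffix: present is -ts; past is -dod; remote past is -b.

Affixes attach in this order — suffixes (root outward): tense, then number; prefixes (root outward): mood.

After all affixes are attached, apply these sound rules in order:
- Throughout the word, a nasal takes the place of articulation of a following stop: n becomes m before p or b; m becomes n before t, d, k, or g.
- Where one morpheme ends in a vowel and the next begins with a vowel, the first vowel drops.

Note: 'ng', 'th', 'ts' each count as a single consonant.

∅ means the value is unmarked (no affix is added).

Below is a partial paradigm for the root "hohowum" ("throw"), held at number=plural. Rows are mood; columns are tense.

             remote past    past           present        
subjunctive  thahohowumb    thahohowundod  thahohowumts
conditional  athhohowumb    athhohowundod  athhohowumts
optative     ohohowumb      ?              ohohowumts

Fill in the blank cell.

Attach tense past -dod → hohowumdod.
Attach mood optative o- → ohohowumdod.
number = plural: zero marking, form stays ohohowumdod.
Apply nasal assimilation: ohohowumdod → ohohowundod.
Vowel deletion: no change.

ohohowundod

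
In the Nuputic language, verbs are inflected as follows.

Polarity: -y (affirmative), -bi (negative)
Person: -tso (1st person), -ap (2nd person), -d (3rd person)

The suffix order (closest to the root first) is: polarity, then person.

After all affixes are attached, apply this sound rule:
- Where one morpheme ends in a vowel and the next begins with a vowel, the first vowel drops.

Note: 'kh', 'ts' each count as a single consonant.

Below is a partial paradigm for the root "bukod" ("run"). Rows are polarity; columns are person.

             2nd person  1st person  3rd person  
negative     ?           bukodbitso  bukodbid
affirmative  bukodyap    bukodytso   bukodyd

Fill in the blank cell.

bukodbap

Attach polarity negative -bi → bukodbi.
Attach person 2nd person -ap → bukodbiap.
Apply vowel deletion: bukodbiap → bukodbap.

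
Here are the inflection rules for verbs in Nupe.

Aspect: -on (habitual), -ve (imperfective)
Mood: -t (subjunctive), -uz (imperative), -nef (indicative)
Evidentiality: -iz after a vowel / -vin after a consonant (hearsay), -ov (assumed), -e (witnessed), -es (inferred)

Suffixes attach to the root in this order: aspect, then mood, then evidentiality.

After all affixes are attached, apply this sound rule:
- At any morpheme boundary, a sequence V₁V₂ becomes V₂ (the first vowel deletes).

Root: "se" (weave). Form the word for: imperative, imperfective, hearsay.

Attach aspect imperfective -ve → seve.
Attach mood imperative -uz → seveuz.
Attach evidentiality hearsay -vin (after consonant 'z') → seveuzvin.
Apply vowel deletion: seveuzvin → sevuzvin.

sevuzvin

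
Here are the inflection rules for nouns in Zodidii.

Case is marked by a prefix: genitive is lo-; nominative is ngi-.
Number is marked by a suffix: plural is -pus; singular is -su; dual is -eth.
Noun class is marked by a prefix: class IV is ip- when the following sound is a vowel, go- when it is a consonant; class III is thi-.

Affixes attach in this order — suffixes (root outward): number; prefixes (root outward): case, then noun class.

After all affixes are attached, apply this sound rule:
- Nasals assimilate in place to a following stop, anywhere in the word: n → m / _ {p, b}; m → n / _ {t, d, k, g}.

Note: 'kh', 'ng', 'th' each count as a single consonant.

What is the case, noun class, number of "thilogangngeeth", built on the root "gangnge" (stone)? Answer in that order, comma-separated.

Segment: thi-lo-gangnge-eth.
case: lo- → genitive.
noun class: thi- → class III.
number: -eth → dual.

genitive, class III, dual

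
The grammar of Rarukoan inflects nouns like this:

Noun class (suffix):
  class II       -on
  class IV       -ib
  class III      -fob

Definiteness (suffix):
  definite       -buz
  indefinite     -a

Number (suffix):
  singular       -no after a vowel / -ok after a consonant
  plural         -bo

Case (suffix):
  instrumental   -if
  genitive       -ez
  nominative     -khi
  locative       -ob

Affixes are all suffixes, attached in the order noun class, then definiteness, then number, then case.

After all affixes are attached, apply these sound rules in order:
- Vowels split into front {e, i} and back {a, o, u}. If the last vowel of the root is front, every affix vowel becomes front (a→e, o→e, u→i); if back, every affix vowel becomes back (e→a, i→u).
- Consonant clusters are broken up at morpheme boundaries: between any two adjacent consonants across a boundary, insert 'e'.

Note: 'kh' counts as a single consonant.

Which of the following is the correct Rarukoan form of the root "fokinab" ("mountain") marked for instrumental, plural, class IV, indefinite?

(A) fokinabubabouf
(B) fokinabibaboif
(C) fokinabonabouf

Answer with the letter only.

A

Attach noun class class IV -ib → fokinabib.
Attach definiteness indefinite -a → fokinabiba.
Attach number plural -bo → fokinabibabo.
Attach case instrumental -if → fokinabibaboif.
Apply vowel harmony: fokinabibaboif → fokinabubabouf.
Epenthesis: no change.
So the correct form is fokinabubabouf, option (A).
(C) fokinabonabouf is wrong: it uses class II instead of class IV for noun class.
(B) fokinabibaboif is wrong: it fails to apply the sound rule(s).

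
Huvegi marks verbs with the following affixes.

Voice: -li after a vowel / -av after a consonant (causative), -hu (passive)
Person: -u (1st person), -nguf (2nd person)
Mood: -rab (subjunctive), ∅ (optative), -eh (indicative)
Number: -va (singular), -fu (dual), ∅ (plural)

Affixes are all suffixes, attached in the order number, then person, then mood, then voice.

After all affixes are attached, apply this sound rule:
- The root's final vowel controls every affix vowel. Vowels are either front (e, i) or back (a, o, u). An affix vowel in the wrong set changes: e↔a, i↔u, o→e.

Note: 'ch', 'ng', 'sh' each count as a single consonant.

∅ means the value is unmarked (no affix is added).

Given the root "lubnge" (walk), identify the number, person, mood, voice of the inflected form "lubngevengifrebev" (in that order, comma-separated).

Segment: lubnge-va-nguf-rab-av.
number: -va → singular.
person: -nguf → 2nd person.
mood: -rab → subjunctive.
voice: -li/av → causative.

singular, 2nd person, subjunctive, causative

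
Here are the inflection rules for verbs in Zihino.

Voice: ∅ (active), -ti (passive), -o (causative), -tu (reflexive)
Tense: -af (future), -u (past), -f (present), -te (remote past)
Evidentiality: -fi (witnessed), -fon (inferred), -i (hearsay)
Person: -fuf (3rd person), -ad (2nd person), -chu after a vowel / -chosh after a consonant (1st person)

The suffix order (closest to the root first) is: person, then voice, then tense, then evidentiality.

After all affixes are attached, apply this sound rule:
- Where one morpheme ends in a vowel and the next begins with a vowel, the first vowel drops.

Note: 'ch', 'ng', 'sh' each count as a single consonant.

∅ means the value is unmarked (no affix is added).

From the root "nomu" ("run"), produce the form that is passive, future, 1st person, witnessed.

nomuchutaffi

Attach person 1st person -chu (after vowel 'u') → nomuchu.
Attach voice passive -ti → nomuchuti.
Attach tense future -af → nomuchutiaf.
Attach evidentiality witnessed -fi → nomuchutiaffi.
Apply vowel deletion: nomuchutiaffi → nomuchutaffi.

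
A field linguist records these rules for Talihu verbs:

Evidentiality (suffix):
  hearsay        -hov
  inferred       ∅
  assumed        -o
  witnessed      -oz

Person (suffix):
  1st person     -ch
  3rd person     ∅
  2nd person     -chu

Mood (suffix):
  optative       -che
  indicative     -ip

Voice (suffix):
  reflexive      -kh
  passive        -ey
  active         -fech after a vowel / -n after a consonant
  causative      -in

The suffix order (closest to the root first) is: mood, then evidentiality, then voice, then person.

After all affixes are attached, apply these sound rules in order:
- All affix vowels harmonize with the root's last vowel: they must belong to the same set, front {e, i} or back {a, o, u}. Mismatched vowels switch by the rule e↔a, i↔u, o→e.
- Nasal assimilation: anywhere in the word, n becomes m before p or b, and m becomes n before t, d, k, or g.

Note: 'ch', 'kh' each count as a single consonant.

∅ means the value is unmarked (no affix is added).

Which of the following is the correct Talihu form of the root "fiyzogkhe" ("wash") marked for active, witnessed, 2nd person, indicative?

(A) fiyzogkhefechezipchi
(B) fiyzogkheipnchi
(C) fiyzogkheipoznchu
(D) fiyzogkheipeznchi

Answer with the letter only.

Attach mood indicative -ip → fiyzogkheip.
Attach evidentiality witnessed -oz → fiyzogkheipoz.
Attach voice active -n (after consonant 'z') → fiyzogkheipozn.
Attach person 2nd person -chu → fiyzogkheipoznchu.
Apply vowel harmony: fiyzogkheipoznchu → fiyzogkheipeznchi.
Nasal assimilation: no change.
So the correct form is fiyzogkheipeznchi, option (D).
(A) fiyzogkhefechezipchi is wrong: it has the affixes in the wrong order.
(B) fiyzogkheipnchi is wrong: it uses inferred instead of witnessed for evidentiality.
(C) fiyzogkheipoznchu is wrong: it fails to apply the sound rule(s).

D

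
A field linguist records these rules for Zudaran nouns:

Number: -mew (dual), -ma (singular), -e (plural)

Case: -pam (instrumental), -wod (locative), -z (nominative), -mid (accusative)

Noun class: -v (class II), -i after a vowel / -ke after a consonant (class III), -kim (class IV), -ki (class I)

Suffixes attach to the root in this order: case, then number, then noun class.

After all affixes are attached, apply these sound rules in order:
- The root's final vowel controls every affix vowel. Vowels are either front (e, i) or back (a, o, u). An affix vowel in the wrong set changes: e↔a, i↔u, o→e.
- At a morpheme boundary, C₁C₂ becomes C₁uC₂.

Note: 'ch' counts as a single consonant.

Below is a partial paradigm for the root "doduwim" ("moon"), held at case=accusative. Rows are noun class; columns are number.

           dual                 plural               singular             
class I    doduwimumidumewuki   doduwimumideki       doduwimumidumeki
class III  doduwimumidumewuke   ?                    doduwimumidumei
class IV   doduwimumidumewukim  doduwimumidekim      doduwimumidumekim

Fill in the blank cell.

doduwimumidei

Attach case accusative -mid → doduwimmid.
Attach number plural -e → doduwimmide.
Attach noun class class III -i (after vowel 'e') → doduwimmidei.
Vowel harmony: no change.
Apply epenthesis: doduwimmidei → doduwimumidei.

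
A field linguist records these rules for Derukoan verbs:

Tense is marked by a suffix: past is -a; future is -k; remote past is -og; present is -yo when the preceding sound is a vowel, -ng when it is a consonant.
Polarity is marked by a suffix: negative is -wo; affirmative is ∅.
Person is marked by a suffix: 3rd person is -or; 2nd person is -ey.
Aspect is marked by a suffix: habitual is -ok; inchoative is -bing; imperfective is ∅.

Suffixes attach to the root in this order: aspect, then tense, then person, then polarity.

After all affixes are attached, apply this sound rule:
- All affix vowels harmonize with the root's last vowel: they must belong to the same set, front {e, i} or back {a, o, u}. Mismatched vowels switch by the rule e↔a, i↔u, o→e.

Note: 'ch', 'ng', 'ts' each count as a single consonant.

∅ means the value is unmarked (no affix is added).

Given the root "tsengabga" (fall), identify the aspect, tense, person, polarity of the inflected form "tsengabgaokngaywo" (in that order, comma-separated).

habitual, present, 2nd person, negative

Segment: tsengabga-ok-ng-ey-wo.
aspect: -ok → habitual.
tense: -yo/ng → present.
person: -ey → 2nd person.
polarity: -wo → negative.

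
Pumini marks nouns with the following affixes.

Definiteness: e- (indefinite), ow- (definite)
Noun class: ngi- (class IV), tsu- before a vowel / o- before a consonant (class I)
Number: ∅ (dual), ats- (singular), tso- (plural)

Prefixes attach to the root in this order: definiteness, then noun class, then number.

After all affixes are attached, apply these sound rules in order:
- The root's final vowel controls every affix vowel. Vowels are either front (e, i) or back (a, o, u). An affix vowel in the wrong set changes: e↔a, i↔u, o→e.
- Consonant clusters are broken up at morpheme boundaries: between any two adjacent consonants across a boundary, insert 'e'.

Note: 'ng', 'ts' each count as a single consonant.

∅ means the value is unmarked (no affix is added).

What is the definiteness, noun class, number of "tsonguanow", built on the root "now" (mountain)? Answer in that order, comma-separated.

Segment: tso-ngi-e-now.
definiteness: e- → indefinite.
noun class: ngi- → class IV.
number: tso- → plural.

indefinite, class IV, plural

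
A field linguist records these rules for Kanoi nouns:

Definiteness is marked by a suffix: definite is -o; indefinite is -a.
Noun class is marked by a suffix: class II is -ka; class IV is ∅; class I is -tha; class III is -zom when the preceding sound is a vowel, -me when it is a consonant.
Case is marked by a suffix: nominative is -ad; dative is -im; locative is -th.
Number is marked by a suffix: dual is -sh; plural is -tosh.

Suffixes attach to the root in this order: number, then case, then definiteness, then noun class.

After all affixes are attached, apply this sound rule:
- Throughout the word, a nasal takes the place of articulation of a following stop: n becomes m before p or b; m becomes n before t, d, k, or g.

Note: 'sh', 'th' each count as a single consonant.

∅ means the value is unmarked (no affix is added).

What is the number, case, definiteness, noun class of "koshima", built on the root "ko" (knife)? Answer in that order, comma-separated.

Segment: ko-sh-im-a.
number: -sh → dual.
case: -im → dative.
definiteness: -a → indefinite.
noun class: ∅ → class IV.

dual, dative, indefinite, class IV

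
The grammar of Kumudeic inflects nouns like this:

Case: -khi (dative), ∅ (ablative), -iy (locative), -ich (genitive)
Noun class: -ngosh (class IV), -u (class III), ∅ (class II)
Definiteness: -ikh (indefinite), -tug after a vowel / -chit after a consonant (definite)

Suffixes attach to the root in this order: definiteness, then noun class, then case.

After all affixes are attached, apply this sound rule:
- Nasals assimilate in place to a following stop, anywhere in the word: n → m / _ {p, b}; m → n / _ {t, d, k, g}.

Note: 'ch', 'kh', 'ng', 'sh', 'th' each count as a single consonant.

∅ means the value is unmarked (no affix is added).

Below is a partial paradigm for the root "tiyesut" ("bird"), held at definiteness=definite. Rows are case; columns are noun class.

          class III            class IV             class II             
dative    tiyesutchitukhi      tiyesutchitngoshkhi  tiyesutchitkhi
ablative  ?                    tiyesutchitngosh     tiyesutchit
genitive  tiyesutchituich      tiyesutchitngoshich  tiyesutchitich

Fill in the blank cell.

tiyesutchitu

Attach definiteness definite -chit (after consonant 't') → tiyesutchit.
Attach noun class class III -u → tiyesutchitu.
case = ablative: zero marking, form stays tiyesutchitu.
Nasal assimilation: no change.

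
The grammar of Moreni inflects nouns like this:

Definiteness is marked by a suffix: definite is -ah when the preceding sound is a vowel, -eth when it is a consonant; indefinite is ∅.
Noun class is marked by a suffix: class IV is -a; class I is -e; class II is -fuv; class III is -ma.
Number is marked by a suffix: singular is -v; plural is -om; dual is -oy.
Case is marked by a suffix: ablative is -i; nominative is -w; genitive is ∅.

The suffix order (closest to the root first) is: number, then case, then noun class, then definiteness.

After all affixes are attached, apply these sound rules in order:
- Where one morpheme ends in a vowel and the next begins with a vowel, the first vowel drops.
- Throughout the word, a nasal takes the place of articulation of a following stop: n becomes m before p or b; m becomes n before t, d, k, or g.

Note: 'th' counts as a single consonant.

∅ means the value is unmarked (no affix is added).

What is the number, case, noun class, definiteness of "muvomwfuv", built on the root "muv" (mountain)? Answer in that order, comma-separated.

Segment: muv-om-w-fuv.
number: -om → plural.
case: -w → nominative.
noun class: -fuv → class II.
definiteness: ∅ → indefinite.

plural, nominative, class II, indefinite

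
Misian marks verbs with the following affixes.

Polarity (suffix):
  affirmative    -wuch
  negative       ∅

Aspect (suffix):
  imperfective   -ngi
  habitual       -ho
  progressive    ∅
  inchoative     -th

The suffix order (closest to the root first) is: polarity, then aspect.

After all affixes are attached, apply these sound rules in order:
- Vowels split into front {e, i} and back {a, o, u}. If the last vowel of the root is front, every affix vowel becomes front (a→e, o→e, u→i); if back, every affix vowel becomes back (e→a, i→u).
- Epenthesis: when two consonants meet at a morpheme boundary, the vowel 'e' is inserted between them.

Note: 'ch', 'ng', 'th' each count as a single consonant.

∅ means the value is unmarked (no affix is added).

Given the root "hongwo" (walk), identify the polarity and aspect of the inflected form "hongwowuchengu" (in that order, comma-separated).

affirmative, imperfective

Segment: hongwo-wuch-ngi.
polarity: -wuch → affirmative.
aspect: -ngi → imperfective.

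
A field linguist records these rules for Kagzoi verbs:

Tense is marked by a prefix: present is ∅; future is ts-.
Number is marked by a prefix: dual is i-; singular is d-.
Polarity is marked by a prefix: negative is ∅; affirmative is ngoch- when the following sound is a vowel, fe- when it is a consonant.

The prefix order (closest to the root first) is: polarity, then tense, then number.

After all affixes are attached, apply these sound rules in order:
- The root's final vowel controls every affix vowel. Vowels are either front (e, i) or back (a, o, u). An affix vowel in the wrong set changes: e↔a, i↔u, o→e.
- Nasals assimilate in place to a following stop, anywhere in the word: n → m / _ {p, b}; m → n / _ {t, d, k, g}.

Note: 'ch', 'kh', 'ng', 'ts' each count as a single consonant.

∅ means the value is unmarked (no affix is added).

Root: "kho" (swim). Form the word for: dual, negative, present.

ukho

polarity = negative: zero marking, form stays kho.
tense = present: zero marking, form stays kho.
Attach number dual i- → ikho.
Apply vowel harmony: ikho → ukho.
Nasal assimilation: no change.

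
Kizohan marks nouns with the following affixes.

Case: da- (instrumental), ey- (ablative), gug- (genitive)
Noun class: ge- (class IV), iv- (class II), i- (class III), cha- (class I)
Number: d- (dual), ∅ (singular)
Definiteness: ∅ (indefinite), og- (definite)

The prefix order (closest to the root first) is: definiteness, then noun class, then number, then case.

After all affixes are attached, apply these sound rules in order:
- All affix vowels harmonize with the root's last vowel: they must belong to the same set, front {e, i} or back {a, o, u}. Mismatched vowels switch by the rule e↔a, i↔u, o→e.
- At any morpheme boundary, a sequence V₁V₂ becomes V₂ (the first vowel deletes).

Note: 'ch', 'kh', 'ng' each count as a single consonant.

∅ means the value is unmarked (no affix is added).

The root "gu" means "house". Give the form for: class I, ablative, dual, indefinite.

definiteness = indefinite: zero marking, form stays gu.
Attach noun class class I cha- → chagu.
Attach number dual d- → dchagu.
Attach case ablative ey- → eydchagu.
Apply vowel harmony: eydchagu → aydchagu.
Vowel deletion: no change.

aydchagu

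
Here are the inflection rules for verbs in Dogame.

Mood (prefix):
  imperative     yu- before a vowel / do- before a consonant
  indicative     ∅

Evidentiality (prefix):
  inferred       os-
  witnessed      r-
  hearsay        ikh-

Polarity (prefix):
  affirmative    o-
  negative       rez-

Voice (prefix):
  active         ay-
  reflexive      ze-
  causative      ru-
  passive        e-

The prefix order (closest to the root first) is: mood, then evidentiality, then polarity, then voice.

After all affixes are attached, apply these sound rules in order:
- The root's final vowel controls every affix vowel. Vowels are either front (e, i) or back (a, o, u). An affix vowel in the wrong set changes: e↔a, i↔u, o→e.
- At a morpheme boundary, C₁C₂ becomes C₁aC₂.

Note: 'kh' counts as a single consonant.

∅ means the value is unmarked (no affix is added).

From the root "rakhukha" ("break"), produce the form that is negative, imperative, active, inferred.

ayarazosadorakhukha

Attach mood imperative do- (before consonant 'r') → dorakhukha.
Attach evidentiality inferred os- → osdorakhukha.
Attach polarity negative rez- → rezosdorakhukha.
Attach voice active ay- → ayrezosdorakhukha.
Apply vowel harmony: ayrezosdorakhukha → ayrazosdorakhukha.
Apply epenthesis: ayrazosdorakhukha → ayarazosadorakhukha.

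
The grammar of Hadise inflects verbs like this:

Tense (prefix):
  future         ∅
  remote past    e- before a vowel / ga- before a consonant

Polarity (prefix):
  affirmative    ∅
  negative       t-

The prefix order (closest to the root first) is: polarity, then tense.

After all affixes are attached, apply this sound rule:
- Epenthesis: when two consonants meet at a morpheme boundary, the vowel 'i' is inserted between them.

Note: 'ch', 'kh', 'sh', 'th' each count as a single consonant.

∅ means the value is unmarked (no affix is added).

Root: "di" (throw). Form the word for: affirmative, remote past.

gadi

polarity = affirmative: zero marking, form stays di.
Attach tense remote past ga- (before consonant 'd') → gadi.
Epenthesis: no change.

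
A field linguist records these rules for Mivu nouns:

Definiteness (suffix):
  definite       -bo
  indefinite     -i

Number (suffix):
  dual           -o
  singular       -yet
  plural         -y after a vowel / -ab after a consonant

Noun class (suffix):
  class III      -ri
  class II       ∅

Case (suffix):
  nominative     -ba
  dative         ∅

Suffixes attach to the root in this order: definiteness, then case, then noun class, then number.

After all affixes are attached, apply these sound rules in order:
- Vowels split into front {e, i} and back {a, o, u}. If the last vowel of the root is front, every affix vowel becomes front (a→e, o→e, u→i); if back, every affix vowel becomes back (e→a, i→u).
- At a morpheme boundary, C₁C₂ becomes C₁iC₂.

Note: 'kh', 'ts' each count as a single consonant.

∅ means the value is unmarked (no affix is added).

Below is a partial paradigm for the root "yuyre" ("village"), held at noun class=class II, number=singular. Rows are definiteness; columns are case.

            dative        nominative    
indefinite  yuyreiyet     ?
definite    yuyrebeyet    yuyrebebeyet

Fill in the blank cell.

Attach definiteness indefinite -i → yuyrei.
Attach case nominative -ba → yuyreiba.
noun class = class II: zero marking, form stays yuyreiba.
Attach number singular -yet → yuyreibayet.
Apply vowel harmony: yuyreibayet → yuyreibeyet.
Epenthesis: no change.

yuyreibeyet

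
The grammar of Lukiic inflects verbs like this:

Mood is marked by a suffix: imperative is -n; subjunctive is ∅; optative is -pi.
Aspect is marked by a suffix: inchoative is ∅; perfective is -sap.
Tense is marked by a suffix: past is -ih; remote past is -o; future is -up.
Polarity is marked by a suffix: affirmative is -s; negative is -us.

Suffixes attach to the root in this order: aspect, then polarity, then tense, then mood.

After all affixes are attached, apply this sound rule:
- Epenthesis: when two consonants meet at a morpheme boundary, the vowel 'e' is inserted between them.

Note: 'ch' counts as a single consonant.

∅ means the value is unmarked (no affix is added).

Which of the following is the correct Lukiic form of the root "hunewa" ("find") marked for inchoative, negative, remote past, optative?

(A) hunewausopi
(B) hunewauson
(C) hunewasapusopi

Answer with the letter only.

A

aspect = inchoative: zero marking, form stays hunewa.
Attach polarity negative -us → hunewaus.
Attach tense remote past -o → hunewauso.
Attach mood optative -pi → hunewausopi.
Epenthesis: no change.
So the correct form is hunewausopi, option (A).
(B) hunewauson is wrong: it uses imperative instead of optative for mood.
(C) hunewasapusopi is wrong: it uses perfective instead of inchoative for aspect.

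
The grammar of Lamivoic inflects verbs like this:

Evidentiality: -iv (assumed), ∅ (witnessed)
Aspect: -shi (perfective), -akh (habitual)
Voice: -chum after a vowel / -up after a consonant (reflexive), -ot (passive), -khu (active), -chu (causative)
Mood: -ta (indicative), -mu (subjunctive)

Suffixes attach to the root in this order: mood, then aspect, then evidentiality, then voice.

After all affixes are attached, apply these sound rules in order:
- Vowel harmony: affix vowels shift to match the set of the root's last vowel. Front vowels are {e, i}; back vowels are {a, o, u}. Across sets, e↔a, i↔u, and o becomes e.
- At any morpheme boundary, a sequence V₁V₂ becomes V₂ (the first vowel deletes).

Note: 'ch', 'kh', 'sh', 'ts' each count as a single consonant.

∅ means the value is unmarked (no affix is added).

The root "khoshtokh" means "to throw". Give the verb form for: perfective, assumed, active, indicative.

Attach mood indicative -ta → khoshtokhta.
Attach aspect perfective -shi → khoshtokhtashi.
Attach evidentiality assumed -iv → khoshtokhtashiiv.
Attach voice active -khu → khoshtokhtashiivkhu.
Apply vowel harmony: khoshtokhtashiivkhu → khoshtokhtashuuvkhu.
Apply vowel deletion: khoshtokhtashuuvkhu → khoshtokhtashuvkhu.

khoshtokhtashuvkhu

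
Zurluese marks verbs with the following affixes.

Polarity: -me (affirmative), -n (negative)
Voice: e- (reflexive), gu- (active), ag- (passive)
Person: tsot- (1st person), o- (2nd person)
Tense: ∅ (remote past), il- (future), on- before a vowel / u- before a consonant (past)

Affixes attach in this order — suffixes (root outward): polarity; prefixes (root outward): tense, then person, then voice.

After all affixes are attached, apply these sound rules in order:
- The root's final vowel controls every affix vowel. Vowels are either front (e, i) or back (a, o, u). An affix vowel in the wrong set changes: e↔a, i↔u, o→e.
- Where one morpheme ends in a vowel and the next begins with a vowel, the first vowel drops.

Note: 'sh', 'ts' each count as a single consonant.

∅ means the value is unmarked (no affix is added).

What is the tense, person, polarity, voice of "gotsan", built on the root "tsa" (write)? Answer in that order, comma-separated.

Segment: gu-o-tsa-n.
tense: ∅ → remote past.
person: o- → 2nd person.
polarity: -n → negative.
voice: gu- → active.

remote past, 2nd person, negative, active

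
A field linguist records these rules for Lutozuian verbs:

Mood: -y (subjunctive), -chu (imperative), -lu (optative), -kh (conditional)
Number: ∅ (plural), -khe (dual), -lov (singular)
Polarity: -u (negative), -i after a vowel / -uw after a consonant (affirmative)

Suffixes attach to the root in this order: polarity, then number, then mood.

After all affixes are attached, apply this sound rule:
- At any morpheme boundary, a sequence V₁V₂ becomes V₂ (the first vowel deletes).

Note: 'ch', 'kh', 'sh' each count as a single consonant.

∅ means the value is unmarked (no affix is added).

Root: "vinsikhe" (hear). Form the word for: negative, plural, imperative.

vinsikhuchu

Attach polarity negative -u → vinsikheu.
number = plural: zero marking, form stays vinsikheu.
Attach mood imperative -chu → vinsikheuchu.
Apply vowel deletion: vinsikheuchu → vinsikhuchu.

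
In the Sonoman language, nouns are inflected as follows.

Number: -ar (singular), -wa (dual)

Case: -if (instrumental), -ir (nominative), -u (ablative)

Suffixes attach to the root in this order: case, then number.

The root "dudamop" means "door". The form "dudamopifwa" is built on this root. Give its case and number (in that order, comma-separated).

Segment: dudamop-if-wa.
case: -if → instrumental.
number: -wa → dual.

instrumental, dual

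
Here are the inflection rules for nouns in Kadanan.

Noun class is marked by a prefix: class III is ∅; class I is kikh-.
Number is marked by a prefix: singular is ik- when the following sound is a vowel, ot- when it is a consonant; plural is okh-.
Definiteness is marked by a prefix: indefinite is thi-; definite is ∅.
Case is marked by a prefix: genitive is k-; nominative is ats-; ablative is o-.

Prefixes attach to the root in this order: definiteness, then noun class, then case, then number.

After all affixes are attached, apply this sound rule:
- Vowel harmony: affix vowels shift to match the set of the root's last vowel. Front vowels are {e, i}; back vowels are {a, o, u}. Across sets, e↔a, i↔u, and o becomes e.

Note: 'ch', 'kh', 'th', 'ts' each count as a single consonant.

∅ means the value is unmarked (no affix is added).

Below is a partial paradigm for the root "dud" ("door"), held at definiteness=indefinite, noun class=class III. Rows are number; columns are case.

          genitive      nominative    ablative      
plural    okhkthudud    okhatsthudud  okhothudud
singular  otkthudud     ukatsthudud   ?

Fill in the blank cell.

Attach definiteness indefinite thi- → thidud.
noun class = class III: zero marking, form stays thidud.
Attach case ablative o- → othidud.
Attach number singular ik- (before vowel 'o') → ikothidud.
Apply vowel harmony: ikothidud → ukothudud.

ukothudud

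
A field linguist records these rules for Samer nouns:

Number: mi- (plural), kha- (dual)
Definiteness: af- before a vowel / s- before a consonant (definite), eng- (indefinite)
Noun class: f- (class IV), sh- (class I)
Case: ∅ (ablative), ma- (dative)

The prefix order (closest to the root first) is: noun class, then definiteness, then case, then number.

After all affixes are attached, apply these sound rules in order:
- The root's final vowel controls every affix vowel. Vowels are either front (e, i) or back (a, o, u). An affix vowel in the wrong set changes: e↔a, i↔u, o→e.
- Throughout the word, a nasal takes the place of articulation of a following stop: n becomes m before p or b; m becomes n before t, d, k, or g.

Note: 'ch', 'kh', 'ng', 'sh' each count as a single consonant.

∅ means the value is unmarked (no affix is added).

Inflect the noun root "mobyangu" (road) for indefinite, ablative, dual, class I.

Attach noun class class I sh- → shmobyangu.
Attach definiteness indefinite eng- → engshmobyangu.
case = ablative: zero marking, form stays engshmobyangu.
Attach number dual kha- → khaengshmobyangu.
Apply vowel harmony: khaengshmobyangu → khaangshmobyangu.
Nasal assimilation: no change.

khaangshmobyangu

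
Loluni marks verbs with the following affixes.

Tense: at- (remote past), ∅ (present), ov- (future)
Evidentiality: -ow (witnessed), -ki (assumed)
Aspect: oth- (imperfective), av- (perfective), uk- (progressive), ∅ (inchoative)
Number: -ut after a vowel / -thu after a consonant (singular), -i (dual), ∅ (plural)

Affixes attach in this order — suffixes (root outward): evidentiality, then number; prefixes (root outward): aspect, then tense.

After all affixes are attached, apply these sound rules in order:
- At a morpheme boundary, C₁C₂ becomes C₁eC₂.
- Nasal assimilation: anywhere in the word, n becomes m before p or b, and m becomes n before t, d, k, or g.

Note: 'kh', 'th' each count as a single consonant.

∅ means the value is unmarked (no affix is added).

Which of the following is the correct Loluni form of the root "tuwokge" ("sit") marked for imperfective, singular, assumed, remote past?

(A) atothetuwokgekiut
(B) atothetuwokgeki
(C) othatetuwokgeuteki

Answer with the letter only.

Attach aspect imperfective oth- → othtuwokge.
Attach tense remote past at- → atothtuwokge.
Attach evidentiality assumed -ki → atothtuwokgeki.
Attach number singular -ut (after vowel 'i') → atothtuwokgekiut.
Apply epenthesis: atothtuwokgekiut → atothetuwokgekiut.
Nasal assimilation: no change.
So the correct form is atothetuwokgekiut, option (A).
(C) othatetuwokgeuteki is wrong: it has the affixes in the wrong order.
(B) atothetuwokgeki is wrong: it uses plural instead of singular for number.

A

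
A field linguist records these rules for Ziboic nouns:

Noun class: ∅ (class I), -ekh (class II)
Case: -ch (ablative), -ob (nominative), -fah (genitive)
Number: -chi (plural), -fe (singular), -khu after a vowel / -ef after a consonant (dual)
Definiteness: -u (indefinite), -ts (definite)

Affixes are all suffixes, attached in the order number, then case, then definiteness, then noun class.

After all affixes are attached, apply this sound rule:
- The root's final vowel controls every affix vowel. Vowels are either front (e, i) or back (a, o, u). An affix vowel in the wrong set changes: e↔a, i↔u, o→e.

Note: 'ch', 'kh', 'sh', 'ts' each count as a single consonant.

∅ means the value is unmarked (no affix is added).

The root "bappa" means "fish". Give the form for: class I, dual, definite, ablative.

bappakhuchts

Attach number dual -khu (after vowel 'a') → bappakhu.
Attach case ablative -ch → bappakhuch.
Attach definiteness definite -ts → bappakhuchts.
noun class = class I: zero marking, form stays bappakhuchts.
Vowel harmony: no change.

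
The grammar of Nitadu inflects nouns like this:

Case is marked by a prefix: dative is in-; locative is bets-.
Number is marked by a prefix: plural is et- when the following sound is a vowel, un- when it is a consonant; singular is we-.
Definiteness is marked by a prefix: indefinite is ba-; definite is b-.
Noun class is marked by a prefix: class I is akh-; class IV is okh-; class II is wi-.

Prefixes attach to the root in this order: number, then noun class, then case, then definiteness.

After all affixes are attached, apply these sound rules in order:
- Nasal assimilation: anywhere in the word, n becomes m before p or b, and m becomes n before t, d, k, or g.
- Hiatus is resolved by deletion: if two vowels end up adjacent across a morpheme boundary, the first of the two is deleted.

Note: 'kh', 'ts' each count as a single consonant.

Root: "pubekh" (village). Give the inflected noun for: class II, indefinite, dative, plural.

Attach number plural un- (before consonant 'p') → unpubekh.
Attach noun class class II wi- → wiunpubekh.
Attach case dative in- → inwiunpubekh.
Attach definiteness indefinite ba- → bainwiunpubekh.
Apply nasal assimilation: bainwiunpubekh → bainwiumpubekh.
Apply vowel deletion: bainwiumpubekh → binwumpubekh.

binwumpubekh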